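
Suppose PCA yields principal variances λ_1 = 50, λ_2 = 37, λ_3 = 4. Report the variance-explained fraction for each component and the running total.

Step 1 — total variance = trace(Sigma) = Σ λ_i = 50 + 37 + 4 = 91.

Step 2 — fraction explained by component i = λ_i / Σ λ:
  PC1: 50/91 = 0.5495
  PC2: 37/91 = 0.4066
  PC3: 4/91 = 0.044

Step 3 — cumulative fraction after k components = (λ_1 + ... + λ_k) / Σ λ:
  k = 1: 50/91 = 0.5495
  k = 2: (50 + 37)/91 = 87/91 = 0.956
  k = 3: (50 + 37 + 4)/91 = 91/91 = 1

Summary (fraction, with percent):

explained: PC1 0.5495 (54.95%), PC2 0.4066 (40.66%), PC3 0.044 (4.4%);  cumulative: 0.5495, 0.956, 1


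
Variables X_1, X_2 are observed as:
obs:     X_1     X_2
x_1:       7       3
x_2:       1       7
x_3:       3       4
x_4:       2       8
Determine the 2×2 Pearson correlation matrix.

Step 1 — column means:
  mean(X_1) = (7 + 1 + 3 + 2) / 4 = 13/4 = 3.25
  mean(X_2) = (3 + 7 + 4 + 8) / 4 = 22/4 = 5.5

Step 2 — sample variances and covariances s[i,j] = (1/(n-1)) · Σ_k (x_{k,i} - mean_i) · (x_{k,j} - mean_j), with n-1 = 3:
  s[X_1,X_1] = ((3.75)·(3.75) + (-2.25)·(-2.25) + (-0.25)·(-0.25) + (-1.25)·(-1.25)) / 3 = 20.75/3 = 6.9167
  s[X_1,X_2] = ((3.75)·(-2.5) + (-2.25)·(1.5) + (-0.25)·(-1.5) + (-1.25)·(2.5)) / 3 = -15.5/3 = -5.1667
  s[X_2,X_2] = ((-2.5)·(-2.5) + (1.5)·(1.5) + (-1.5)·(-1.5) + (2.5)·(2.5)) / 3 = 17/3 = 5.6667
  Sample standard deviations s_i = √(s[i,i]):
  s(X_1) = √(6.9167) = 2.63
  s(X_2) = √(5.6667) = 2.3805

Step 3 — r_{ij} = s_{ij} / (s_i · s_j):
  r[X_1,X_1] = 1 (diagonal).
  r[X_1,X_2] = -5.1667 / (2.63 · 2.3805) = -5.1667 / 6.2605 = -0.8253
  r[X_2,X_2] = 1 (diagonal).

R is symmetric with unit diagonal. Assembling:

R = [[1, -0.8253],
 [-0.8253, 1]]


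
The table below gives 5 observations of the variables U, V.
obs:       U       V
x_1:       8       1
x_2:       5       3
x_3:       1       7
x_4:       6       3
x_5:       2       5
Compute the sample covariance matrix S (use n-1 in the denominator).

Step 1 — column means:
  mean(U) = (8 + 5 + 1 + 6 + 2) / 5 = 22/5 = 4.4
  mean(V) = (1 + 3 + 7 + 3 + 5) / 5 = 19/5 = 3.8

Step 2 — sample covariance S[i,j] = (1/(n-1)) · Σ_k (x_{k,i} - mean_i) · (x_{k,j} - mean_j), with n-1 = 4.
  S[U,U] = ((3.6)·(3.6) + (0.6)·(0.6) + (-3.4)·(-3.4) + (1.6)·(1.6) + (-2.4)·(-2.4)) / 4 = 33.2/4 = 8.3
  S[U,V] = ((3.6)·(-2.8) + (0.6)·(-0.8) + (-3.4)·(3.2) + (1.6)·(-0.8) + (-2.4)·(1.2)) / 4 = -25.6/4 = -6.4
  S[V,V] = ((-2.8)·(-2.8) + (-0.8)·(-0.8) + (3.2)·(3.2) + (-0.8)·(-0.8) + (1.2)·(1.2)) / 4 = 20.8/4 = 5.2

S is symmetric (S[j,i] = S[i,j]). Assembling:

S = [[8.3, -6.4],
 [-6.4, 5.2]]


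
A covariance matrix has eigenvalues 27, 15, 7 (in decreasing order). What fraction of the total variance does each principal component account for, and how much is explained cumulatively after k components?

Step 1 — total variance = trace(Sigma) = Σ λ_i = 27 + 15 + 7 = 49.

Step 2 — fraction explained by component i = λ_i / Σ λ:
  PC1: 27/49 = 0.551
  PC2: 15/49 = 0.3061
  PC3: 7/49 = 0.1429

Step 3 — cumulative fraction after k components = (λ_1 + ... + λ_k) / Σ λ:
  k = 1: 27/49 = 0.551
  k = 2: (27 + 15)/49 = 42/49 = 0.8571
  k = 3: (27 + 15 + 7)/49 = 49/49 = 1

Summary (fraction, with percent):

explained: PC1 0.551 (55.1%), PC2 0.3061 (30.61%), PC3 0.1429 (14.29%);  cumulative: 0.551, 0.8571, 1


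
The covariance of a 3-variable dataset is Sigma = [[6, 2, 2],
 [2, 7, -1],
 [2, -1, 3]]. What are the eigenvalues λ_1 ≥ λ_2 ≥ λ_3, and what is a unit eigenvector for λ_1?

Step 1 — characteristic polynomial p(λ) = det(λI - Sigma) = λ³ - tr·λ² + c_1·λ - det, where tr = trace, c_1 = sum of the principal 2×2 minors, det = det(Sigma):
  tr = 6 + 7 + 3 = 16,
  c_1 = (6·7 - (2)²) + (6·3 - (2)²) + (7·3 - (-1)²) = 38 + 14 + 20 = 72,
  det = 6·(7·3 - (-1)²) - (2)·((2)·3 - (-1)·(2)) + (2)·((2)·(-1) - 7·(2)) = 6·(20) - (2)·(8) + (2)·(-16) = 72.
  So p(λ) = λ³ - 16λ² + 72λ - 72.
Step 2 — look for an integer root (rational root theorem: any rational root is an integer divisor of 72). Testing λ = 6:
  p(6) = 216 - 576 + 432 - 72 = 0  ✓
  Dividing out (λ - 6): p(λ) = (λ - 6)(λ² - 10λ + 12).
Step 3 — remaining eigenvalues from the quadratic λ² - 10λ + 12 = 0:
  Δ = 10² - 4·12 = 100 - 48 = 52,  λ = (10 ± √52)/2 = (10 ± 7.2111)/2 ≈ 8.6056 or 1.3944.
  Sorted: λ_1 = 8.6056,  λ_2 = 6,  λ_3 = 1.3944  (check: sum = 16 = tr ✓).

Step 4 — unit eigenvector for λ_1 ≈ 8.6056: v spans the null space of (Sigma - λ_1 I), whose rows are
  r_1 = (-2.6056, 2, 2),  r_2 = (2, -1.6056, -1),  r_3 = (2, -1, -5.6056).
  v is orthogonal to every row, so take v ∝ r_1 × r_2 = ((2)·(-1) - (2)·(-1.6056), (2)·(2) - (-2.6056)·(-1), (-2.6056)·(-1.6056) - (2)·(2)) ≈ (1.2111, 1.3944, 0.1833).
  Let u = (1.2111, 1.3944, 0.1833).
  ||u|| = √((1.2111)² + (1.3944)² + (0.1833)²) = √(3.4449) ≈ 1.856,  v_1 = u/||u|| ≈ (0.6525, 0.7513, 0.0988) (||v_1|| = 1).

λ_1 = 8.6056,  λ_2 = 6,  λ_3 = 1.3944;  v_1 ≈ (0.6525, 0.7513, 0.0988)


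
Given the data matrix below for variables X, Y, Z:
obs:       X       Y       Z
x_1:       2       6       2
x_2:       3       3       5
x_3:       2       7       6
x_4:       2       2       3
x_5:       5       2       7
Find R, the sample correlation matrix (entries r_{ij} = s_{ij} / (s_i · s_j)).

Step 1 — column means:
  mean(X) = (2 + 3 + 2 + 2 + 5) / 5 = 14/5 = 2.8
  mean(Y) = (6 + 3 + 7 + 2 + 2) / 5 = 20/5 = 4
  mean(Z) = (2 + 5 + 6 + 3 + 7) / 5 = 23/5 = 4.6

Step 2 — sample variances and covariances s[i,j] = (1/(n-1)) · Σ_k (x_{k,i} - mean_i) · (x_{k,j} - mean_j), with n-1 = 4:
  s[X,X] = ((-0.8)·(-0.8) + (0.2)·(0.2) + (-0.8)·(-0.8) + (-0.8)·(-0.8) + (2.2)·(2.2)) / 4 = 6.8/4 = 1.7
  s[X,Y] = ((-0.8)·(2) + (0.2)·(-1) + (-0.8)·(3) + (-0.8)·(-2) + (2.2)·(-2)) / 4 = -7/4 = -1.75
  s[X,Z] = ((-0.8)·(-2.6) + (0.2)·(0.4) + (-0.8)·(1.4) + (-0.8)·(-1.6) + (2.2)·(2.4)) / 4 = 7.6/4 = 1.9
  s[Y,Y] = ((2)·(2) + (-1)·(-1) + (3)·(3) + (-2)·(-2) + (-2)·(-2)) / 4 = 22/4 = 5.5
  s[Y,Z] = ((2)·(-2.6) + (-1)·(0.4) + (3)·(1.4) + (-2)·(-1.6) + (-2)·(2.4)) / 4 = -3/4 = -0.75
  s[Z,Z] = ((-2.6)·(-2.6) + (0.4)·(0.4) + (1.4)·(1.4) + (-1.6)·(-1.6) + (2.4)·(2.4)) / 4 = 17.2/4 = 4.3
  Sample standard deviations s_i = √(s[i,i]):
  s(X) = √(1.7) = 1.3038
  s(Y) = √(5.5) = 2.3452
  s(Z) = √(4.3) = 2.0736

Step 3 — r_{ij} = s_{ij} / (s_i · s_j):
  r[X,X] = 1 (diagonal).
  r[X,Y] = -1.75 / (1.3038 · 2.3452) = -1.75 / 3.0578 = -0.5723
  r[X,Z] = 1.9 / (1.3038 · 2.0736) = 1.9 / 2.7037 = 0.7027
  r[Y,Y] = 1 (diagonal).
  r[Y,Z] = -0.75 / (2.3452 · 2.0736) = -0.75 / 4.8631 = -0.1542
  r[Z,Z] = 1 (diagonal).

R is symmetric with unit diagonal. Assembling:

R = [[1, -0.5723, 0.7027],
 [-0.5723, 1, -0.1542],
 [0.7027, -0.1542, 1]]


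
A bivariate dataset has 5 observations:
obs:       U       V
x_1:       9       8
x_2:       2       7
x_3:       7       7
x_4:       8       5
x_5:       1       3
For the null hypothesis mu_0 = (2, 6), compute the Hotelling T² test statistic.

Step 1 — sample mean vector:
  mean(U) = (9 + 2 + 7 + 8 + 1) / 5 = 27/5 = 5.4
  mean(V) = (8 + 7 + 7 + 5 + 3) / 5 = 30/5 = 6
  x̄ = (5.4, 6),  deviation x̄ - mu_0 = (5.4, 6) - (2, 6) = (3.4, 0).

Step 2 — sample covariance matrix, S[i,j] = (1/(n-1)) · Σ_k (x_{k,i} - mean_i) · (x_{k,j} - mean_j), divisor n-1 = 4:
  S[U,U] = ((3.6)·(3.6) + (-3.4)·(-3.4) + (1.6)·(1.6) + (2.6)·(2.6) + (-4.4)·(-4.4)) / 4 = 53.2/4 = 13.3
  S[U,V] = ((3.6)·(2) + (-3.4)·(1) + (1.6)·(1) + (2.6)·(-1) + (-4.4)·(-3)) / 4 = 16/4 = 4
  S[V,V] = ((2)·(2) + (1)·(1) + (1)·(1) + (-1)·(-1) + (-3)·(-3)) / 4 = 16/4 = 4
  S = [[13.3, 4],
 [4, 4]].

Step 3 — invert S. det(S) = 13.3·4 - (4)² = 37.2.
  S^{-1} = (1/det) · [[d, -b], [-b, a]] = [[0.1075, -0.1075],
 [-0.1075, 0.3575]].

Step 4 — quadratic form (x̄ - mu_0)^T · S^{-1} · (x̄ - mu_0):
  S^{-1} · (x̄ - mu_0) = (0.3656, -0.3656),
  (x̄ - mu_0)^T · [...] = (3.4)·(0.3656) + (0)·(-0.3656) = 1.243.

Step 5 — scale by n: T² = 5 · 1.243 = 6.2151.

T² ≈ 6.2151


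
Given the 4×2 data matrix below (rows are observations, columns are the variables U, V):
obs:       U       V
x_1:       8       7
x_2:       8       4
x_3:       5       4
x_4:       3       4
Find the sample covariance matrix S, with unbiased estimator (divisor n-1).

Step 1 — column means:
  mean(U) = (8 + 8 + 5 + 3) / 4 = 24/4 = 6
  mean(V) = (7 + 4 + 4 + 4) / 4 = 19/4 = 4.75

Step 2 — sample covariance S[i,j] = (1/(n-1)) · Σ_k (x_{k,i} - mean_i) · (x_{k,j} - mean_j), with n-1 = 3.
  S[U,U] = ((2)·(2) + (2)·(2) + (-1)·(-1) + (-3)·(-3)) / 3 = 18/3 = 6
  S[U,V] = ((2)·(2.25) + (2)·(-0.75) + (-1)·(-0.75) + (-3)·(-0.75)) / 3 = 6/3 = 2
  S[V,V] = ((2.25)·(2.25) + (-0.75)·(-0.75) + (-0.75)·(-0.75) + (-0.75)·(-0.75)) / 3 = 6.75/3 = 2.25

S is symmetric (S[j,i] = S[i,j]). Assembling:

S = [[6, 2],
 [2, 2.25]]


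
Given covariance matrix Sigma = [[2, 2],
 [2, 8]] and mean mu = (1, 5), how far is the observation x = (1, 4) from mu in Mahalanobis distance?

Step 1 — centre the observation: (x - mu) = (0, -1).

Step 2 — invert Sigma. det(Sigma) = 2·8 - (2)² = 12.
  Sigma^{-1} = (1/det) · [[d, -b], [-b, a]] = [[0.6667, -0.1667],
 [-0.1667, 0.1667]].

Step 3 — form the quadratic (x - mu)^T · Sigma^{-1} · (x - mu):
  Sigma^{-1} · (x - mu) = (0.1667, -0.1667).
  (x - mu)^T · [Sigma^{-1} · (x - mu)] = (0)·(0.1667) + (-1)·(-0.1667) = 0.1667.

Step 4 — take square root: d = √(0.1667) ≈ 0.4082.

d(x, mu) = √(0.1667) ≈ 0.4082


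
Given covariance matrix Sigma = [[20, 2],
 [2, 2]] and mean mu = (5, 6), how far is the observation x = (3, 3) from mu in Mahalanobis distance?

Step 1 — centre the observation: (x - mu) = (-2, -3).

Step 2 — invert Sigma. det(Sigma) = 20·2 - (2)² = 36.
  Sigma^{-1} = (1/det) · [[d, -b], [-b, a]] = [[0.0556, -0.0556],
 [-0.0556, 0.5556]].

Step 3 — form the quadratic (x - mu)^T · Sigma^{-1} · (x - mu):
  Sigma^{-1} · (x - mu) = (0.0556, -1.5556).
  (x - mu)^T · [Sigma^{-1} · (x - mu)] = (-2)·(0.0556) + (-3)·(-1.5556) = 4.5556.

Step 4 — take square root: d = √(4.5556) ≈ 2.1344.

d(x, mu) = √(4.5556) ≈ 2.1344


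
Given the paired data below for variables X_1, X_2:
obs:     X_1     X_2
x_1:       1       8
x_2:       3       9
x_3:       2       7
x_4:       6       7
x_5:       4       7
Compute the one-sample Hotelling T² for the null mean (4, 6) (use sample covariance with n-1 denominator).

Step 1 — sample mean vector:
  mean(X_1) = (1 + 3 + 2 + 6 + 4) / 5 = 16/5 = 3.2
  mean(X_2) = (8 + 9 + 7 + 7 + 7) / 5 = 38/5 = 7.6
  x̄ = (3.2, 7.6),  deviation x̄ - mu_0 = (3.2, 7.6) - (4, 6) = (-0.8, 1.6).

Step 2 — sample covariance matrix, S[i,j] = (1/(n-1)) · Σ_k (x_{k,i} - mean_i) · (x_{k,j} - mean_j), divisor n-1 = 4:
  S[X_1,X_1] = ((-2.2)·(-2.2) + (-0.2)·(-0.2) + (-1.2)·(-1.2) + (2.8)·(2.8) + (0.8)·(0.8)) / 4 = 14.8/4 = 3.7
  S[X_1,X_2] = ((-2.2)·(0.4) + (-0.2)·(1.4) + (-1.2)·(-0.6) + (2.8)·(-0.6) + (0.8)·(-0.6)) / 4 = -2.6/4 = -0.65
  S[X_2,X_2] = ((0.4)·(0.4) + (1.4)·(1.4) + (-0.6)·(-0.6) + (-0.6)·(-0.6) + (-0.6)·(-0.6)) / 4 = 3.2/4 = 0.8
  S = [[3.7, -0.65],
 [-0.65, 0.8]].

Step 3 — invert S. det(S) = 3.7·0.8 - (-0.65)² = 2.5375.
  S^{-1} = (1/det) · [[d, -b], [-b, a]] = [[0.3153, 0.2562],
 [0.2562, 1.4581]].

Step 4 — quadratic form (x̄ - mu_0)^T · S^{-1} · (x̄ - mu_0):
  S^{-1} · (x̄ - mu_0) = (0.1576, 2.1281),
  (x̄ - mu_0)^T · [...] = (-0.8)·(0.1576) + (1.6)·(2.1281) = 3.2788.

Step 5 — scale by n: T² = 5 · 3.2788 = 16.3941.

T² ≈ 16.3941


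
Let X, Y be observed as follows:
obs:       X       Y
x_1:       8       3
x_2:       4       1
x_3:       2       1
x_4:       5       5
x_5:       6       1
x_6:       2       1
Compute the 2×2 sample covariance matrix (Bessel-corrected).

Step 1 — column means:
  mean(X) = (8 + 4 + 2 + 5 + 6 + 2) / 6 = 27/6 = 4.5
  mean(Y) = (3 + 1 + 1 + 5 + 1 + 1) / 6 = 12/6 = 2

Step 2 — sample covariance S[i,j] = (1/(n-1)) · Σ_k (x_{k,i} - mean_i) · (x_{k,j} - mean_j), with n-1 = 5.
  S[X,X] = ((3.5)·(3.5) + (-0.5)·(-0.5) + (-2.5)·(-2.5) + (0.5)·(0.5) + (1.5)·(1.5) + (-2.5)·(-2.5)) / 5 = 27.5/5 = 5.5
  S[X,Y] = ((3.5)·(1) + (-0.5)·(-1) + (-2.5)·(-1) + (0.5)·(3) + (1.5)·(-1) + (-2.5)·(-1)) / 5 = 9/5 = 1.8
  S[Y,Y] = ((1)·(1) + (-1)·(-1) + (-1)·(-1) + (3)·(3) + (-1)·(-1) + (-1)·(-1)) / 5 = 14/5 = 2.8

S is symmetric (S[j,i] = S[i,j]). Assembling:

S = [[5.5, 1.8],
 [1.8, 2.8]]


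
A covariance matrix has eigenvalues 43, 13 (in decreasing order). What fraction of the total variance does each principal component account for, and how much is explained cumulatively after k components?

Step 1 — total variance = trace(Sigma) = Σ λ_i = 43 + 13 = 56.

Step 2 — fraction explained by component i = λ_i / Σ λ:
  PC1: 43/56 = 0.7679
  PC2: 13/56 = 0.2321

Step 3 — cumulative fraction after k components = (λ_1 + ... + λ_k) / Σ λ:
  k = 1: 43/56 = 0.7679
  k = 2: (43 + 13)/56 = 56/56 = 1

Summary (fraction, with percent):

explained: PC1 0.7679 (76.79%), PC2 0.2321 (23.21%);  cumulative: 0.7679, 1


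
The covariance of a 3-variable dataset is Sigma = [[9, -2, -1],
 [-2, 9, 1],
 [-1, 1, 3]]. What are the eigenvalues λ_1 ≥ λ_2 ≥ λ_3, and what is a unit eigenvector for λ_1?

Step 1 — characteristic polynomial p(λ) = det(λI - Sigma) = λ³ - tr·λ² + c_1·λ - det, where tr = trace, c_1 = sum of the principal 2×2 minors, det = det(Sigma):
  tr = 9 + 9 + 3 = 21,
  c_1 = (9·9 - (-2)²) + (9·3 - (-1)²) + (9·3 - (1)²) = 77 + 26 + 26 = 129,
  det = 9·(9·3 - (1)²) - (-2)·((-2)·3 - (1)·(-1)) + (-1)·((-2)·(1) - 9·(-1)) = 9·(26) - (-2)·(-5) + (-1)·(7) = 217.
  So p(λ) = λ³ - 21λ² + 129λ - 217.
Step 2 — look for an integer root (rational root theorem: any rational root is an integer divisor of 217). Testing λ = 7:
  p(7) = 343 - 1029 + 903 - 217 = 0  ✓
  Dividing out (λ - 7): p(λ) = (λ - 7)(λ² - 14λ + 31).
Step 3 — remaining eigenvalues from the quadratic λ² - 14λ + 31 = 0:
  Δ = 14² - 4·31 = 196 - 124 = 72,  λ = (14 ± √72)/2 = (14 ± 8.4853)/2 ≈ 11.2426 or 2.7574.
  Sorted: λ_1 = 11.2426,  λ_2 = 7,  λ_3 = 2.7574  (check: sum = 21 = tr ✓).

Step 4 — unit eigenvector for λ_1 ≈ 11.2426: v spans the null space of (Sigma - λ_1 I), whose rows are
  r_1 = (-2.2426, -2, -1),  r_2 = (-2, -2.2426, 1),  r_3 = (-1, 1, -8.2426).
  v is orthogonal to every row, so take v ∝ r_1 × r_2 = ((-2)·(1) - (-1)·(-2.2426), (-1)·(-2) - (-2.2426)·(1), (-2.2426)·(-2.2426) - (-2)·(-2)) ≈ (-4.2426, 4.2426, 1.0294).
  Rescale (multiply by -1 so the first nonzero entry is positive): u = (4.2426, -4.2426, -1.0294).
  ||u|| = √((4.2426)² + (-4.2426)² + (-1.0294)²) = √(37.0597) ≈ 6.0877,  v_1 = u/||u|| ≈ (0.6969, -0.6969, -0.1691) (||v_1|| = 1).

λ_1 = 11.2426,  λ_2 = 7,  λ_3 = 2.7574;  v_1 ≈ (0.6969, -0.6969, -0.1691)


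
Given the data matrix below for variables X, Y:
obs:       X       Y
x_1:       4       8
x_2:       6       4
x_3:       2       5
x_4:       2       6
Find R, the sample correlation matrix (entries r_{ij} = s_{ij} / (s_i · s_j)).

Step 1 — column means:
  mean(X) = (4 + 6 + 2 + 2) / 4 = 14/4 = 3.5
  mean(Y) = (8 + 4 + 5 + 6) / 4 = 23/4 = 5.75

Step 2 — sample variances and covariances s[i,j] = (1/(n-1)) · Σ_k (x_{k,i} - mean_i) · (x_{k,j} - mean_j), with n-1 = 3:
  s[X,X] = ((0.5)·(0.5) + (2.5)·(2.5) + (-1.5)·(-1.5) + (-1.5)·(-1.5)) / 3 = 11/3 = 3.6667
  s[X,Y] = ((0.5)·(2.25) + (2.5)·(-1.75) + (-1.5)·(-0.75) + (-1.5)·(0.25)) / 3 = -2.5/3 = -0.8333
  s[Y,Y] = ((2.25)·(2.25) + (-1.75)·(-1.75) + (-0.75)·(-0.75) + (0.25)·(0.25)) / 3 = 8.75/3 = 2.9167
  Sample standard deviations s_i = √(s[i,i]):
  s(X) = √(3.6667) = 1.9149
  s(Y) = √(2.9167) = 1.7078

Step 3 — r_{ij} = s_{ij} / (s_i · s_j):
  r[X,X] = 1 (diagonal).
  r[X,Y] = -0.8333 / (1.9149 · 1.7078) = -0.8333 / 3.2702 = -0.2548
  r[Y,Y] = 1 (diagonal).

R is symmetric with unit diagonal. Assembling:

R = [[1, -0.2548],
 [-0.2548, 1]]


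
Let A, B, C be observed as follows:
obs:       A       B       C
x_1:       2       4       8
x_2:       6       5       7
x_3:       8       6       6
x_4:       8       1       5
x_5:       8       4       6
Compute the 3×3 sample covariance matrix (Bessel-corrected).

Step 1 — column means:
  mean(A) = (2 + 6 + 8 + 8 + 8) / 5 = 32/5 = 6.4
  mean(B) = (4 + 5 + 6 + 1 + 4) / 5 = 20/5 = 4
  mean(C) = (8 + 7 + 6 + 5 + 6) / 5 = 32/5 = 6.4

Step 2 — sample covariance S[i,j] = (1/(n-1)) · Σ_k (x_{k,i} - mean_i) · (x_{k,j} - mean_j), with n-1 = 4.
  S[A,A] = ((-4.4)·(-4.4) + (-0.4)·(-0.4) + (1.6)·(1.6) + (1.6)·(1.6) + (1.6)·(1.6)) / 4 = 27.2/4 = 6.8
  S[A,B] = ((-4.4)·(0) + (-0.4)·(1) + (1.6)·(2) + (1.6)·(-3) + (1.6)·(0)) / 4 = -2/4 = -0.5
  S[A,C] = ((-4.4)·(1.6) + (-0.4)·(0.6) + (1.6)·(-0.4) + (1.6)·(-1.4) + (1.6)·(-0.4)) / 4 = -10.8/4 = -2.7
  S[B,B] = ((0)·(0) + (1)·(1) + (2)·(2) + (-3)·(-3) + (0)·(0)) / 4 = 14/4 = 3.5
  S[B,C] = ((0)·(1.6) + (1)·(0.6) + (2)·(-0.4) + (-3)·(-1.4) + (0)·(-0.4)) / 4 = 4/4 = 1
  S[C,C] = ((1.6)·(1.6) + (0.6)·(0.6) + (-0.4)·(-0.4) + (-1.4)·(-1.4) + (-0.4)·(-0.4)) / 4 = 5.2/4 = 1.3

S is symmetric (S[j,i] = S[i,j]). Assembling:

S = [[6.8, -0.5, -2.7],
 [-0.5, 3.5, 1],
 [-2.7, 1, 1.3]]


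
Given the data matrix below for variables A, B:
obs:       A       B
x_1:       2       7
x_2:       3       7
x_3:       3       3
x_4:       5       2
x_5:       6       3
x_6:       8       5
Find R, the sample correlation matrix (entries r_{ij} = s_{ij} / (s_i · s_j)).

Step 1 — column means:
  mean(A) = (2 + 3 + 3 + 5 + 6 + 8) / 6 = 27/6 = 4.5
  mean(B) = (7 + 7 + 3 + 2 + 3 + 5) / 6 = 27/6 = 4.5

Step 2 — sample variances and covariances s[i,j] = (1/(n-1)) · Σ_k (x_{k,i} - mean_i) · (x_{k,j} - mean_j), with n-1 = 5:
  s[A,A] = ((-2.5)·(-2.5) + (-1.5)·(-1.5) + (-1.5)·(-1.5) + (0.5)·(0.5) + (1.5)·(1.5) + (3.5)·(3.5)) / 5 = 25.5/5 = 5.1
  s[A,B] = ((-2.5)·(2.5) + (-1.5)·(2.5) + (-1.5)·(-1.5) + (0.5)·(-2.5) + (1.5)·(-1.5) + (3.5)·(0.5)) / 5 = -9.5/5 = -1.9
  s[B,B] = ((2.5)·(2.5) + (2.5)·(2.5) + (-1.5)·(-1.5) + (-2.5)·(-2.5) + (-1.5)·(-1.5) + (0.5)·(0.5)) / 5 = 23.5/5 = 4.7
  Sample standard deviations s_i = √(s[i,i]):
  s(A) = √(5.1) = 2.2583
  s(B) = √(4.7) = 2.1679

Step 3 — r_{ij} = s_{ij} / (s_i · s_j):
  r[A,A] = 1 (diagonal).
  r[A,B] = -1.9 / (2.2583 · 2.1679) = -1.9 / 4.8959 = -0.3881
  r[B,B] = 1 (diagonal).

R is symmetric with unit diagonal. Assembling:

R = [[1, -0.3881],
 [-0.3881, 1]]


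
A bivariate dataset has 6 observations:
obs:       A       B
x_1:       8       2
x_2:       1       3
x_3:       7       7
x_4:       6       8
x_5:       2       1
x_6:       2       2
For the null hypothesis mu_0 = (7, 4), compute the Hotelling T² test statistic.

Step 1 — sample mean vector:
  mean(A) = (8 + 1 + 7 + 6 + 2 + 2) / 6 = 26/6 = 4.3333
  mean(B) = (2 + 3 + 7 + 8 + 1 + 2) / 6 = 23/6 = 3.8333
  x̄ = (4.3333, 3.8333),  deviation x̄ - mu_0 = (4.3333, 3.8333) - (7, 4) = (-2.6667, -0.1667).

Step 2 — sample covariance matrix, S[i,j] = (1/(n-1)) · Σ_k (x_{k,i} - mean_i) · (x_{k,j} - mean_j), divisor n-1 = 5:
  S[A,A] = ((3.6667)·(3.6667) + (-3.3333)·(-3.3333) + (2.6667)·(2.6667) + (1.6667)·(1.6667) + (-2.3333)·(-2.3333) + (-2.3333)·(-2.3333)) / 5 = 45.3333/5 = 9.0667
  S[A,B] = ((3.6667)·(-1.8333) + (-3.3333)·(-0.8333) + (2.6667)·(3.1667) + (1.6667)·(4.1667) + (-2.3333)·(-2.8333) + (-2.3333)·(-1.8333)) / 5 = 22.3333/5 = 4.4667
  S[B,B] = ((-1.8333)·(-1.8333) + (-0.8333)·(-0.8333) + (3.1667)·(3.1667) + (4.1667)·(4.1667) + (-2.8333)·(-2.8333) + (-1.8333)·(-1.8333)) / 5 = 42.8333/5 = 8.5667
  S = [[9.0667, 4.4667],
 [4.4667, 8.5667]].

Step 3 — invert S. det(S) = 9.0667·8.5667 - (4.4667)² = 57.72.
  S^{-1} = (1/det) · [[d, -b], [-b, a]] = [[0.1484, -0.0774],
 [-0.0774, 0.1571]].

Step 4 — quadratic form (x̄ - mu_0)^T · S^{-1} · (x̄ - mu_0):
  S^{-1} · (x̄ - mu_0) = (-0.3829, 0.1802),
  (x̄ - mu_0)^T · [...] = (-2.6667)·(-0.3829) + (-0.1667)·(0.1802) = 0.991.

Step 5 — scale by n: T² = 6 · 0.991 = 5.9459.

T² ≈ 5.9459


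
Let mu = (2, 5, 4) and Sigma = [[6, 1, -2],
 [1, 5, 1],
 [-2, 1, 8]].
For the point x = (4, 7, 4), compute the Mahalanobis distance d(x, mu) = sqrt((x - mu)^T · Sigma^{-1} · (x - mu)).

Step 1 — centre the observation: (x - mu) = (2, 2, 0).

Step 2 — invert Sigma (cofactor / det for 3×3, or solve directly):
  Sigma^{-1} = [[0.1931, -0.0495, 0.0545],
 [-0.0495, 0.2178, -0.0396],
 [0.0545, -0.0396, 0.1436]].

Step 3 — form the quadratic (x - mu)^T · Sigma^{-1} · (x - mu):
  Sigma^{-1} · (x - mu) = (0.2871, 0.3366, 0.0297).
  (x - mu)^T · [Sigma^{-1} · (x - mu)] = (2)·(0.2871) + (2)·(0.3366) + (0)·(0.0297) = 1.2475.

Step 4 — take square root: d = √(1.2475) ≈ 1.1169.

d(x, mu) = √(1.2475) ≈ 1.1169


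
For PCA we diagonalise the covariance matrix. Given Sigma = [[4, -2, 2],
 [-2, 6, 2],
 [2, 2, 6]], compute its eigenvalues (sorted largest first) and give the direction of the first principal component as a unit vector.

Step 1 — characteristic polynomial p(λ) = det(λI - Sigma) = λ³ - tr·λ² + c_1·λ - det, where tr = trace, c_1 = sum of the principal 2×2 minors, det = det(Sigma):
  tr = 4 + 6 + 6 = 16,
  c_1 = (4·6 - (-2)²) + (4·6 - (2)²) + (6·6 - (2)²) = 20 + 20 + 32 = 72,
  det = 4·(6·6 - (2)²) - (-2)·((-2)·6 - (2)·(2)) + (2)·((-2)·(2) - 6·(2)) = 4·(32) - (-2)·(-16) + (2)·(-16) = 64.
  So p(λ) = λ³ - 16λ² + 72λ - 64.
Step 2 — look for an integer root (rational root theorem: any rational root is an integer divisor of 64). Testing λ = 8:
  p(8) = 512 - 1024 + 576 - 64 = 0  ✓
  Dividing out (λ - 8): p(λ) = (λ - 8)(λ² - 8λ + 8).
Step 3 — remaining eigenvalues from the quadratic λ² - 8λ + 8 = 0:
  Δ = 8² - 4·8 = 64 - 32 = 32,  λ = (8 ± √32)/2 = (8 ± 5.6569)/2 ≈ 6.8284 or 1.1716.
  Sorted: λ_1 = 8,  λ_2 = 6.8284,  λ_3 = 1.1716  (check: sum = 16 = tr ✓).

Step 4 — unit eigenvector for λ_1 = 8: v spans the null space of (Sigma - λ_1 I), whose rows are
  r_1 = (-4, -2, 2),  r_2 = (-2, -2, 2),  r_3 = (2, 2, -2).
  v is orthogonal to every row, so take v ∝ r_1 × r_2 = ((-2)·(2) - (2)·(-2), (2)·(-2) - (-4)·(2), (-4)·(-2) - (-2)·(-2)) = (0, 4, 4).
  Rescale (divide by 4): u = (0, 1, 1).
  ||u|| = √((0)² + (1)² + (1)²) = √(2) ≈ 1.4142,  v_1 = u/||u|| ≈ (0, 0.7071, 0.7071) (||v_1|| = 1).

λ_1 = 8,  λ_2 = 6.8284,  λ_3 = 1.1716;  v_1 ≈ (0, 0.7071, 0.7071)


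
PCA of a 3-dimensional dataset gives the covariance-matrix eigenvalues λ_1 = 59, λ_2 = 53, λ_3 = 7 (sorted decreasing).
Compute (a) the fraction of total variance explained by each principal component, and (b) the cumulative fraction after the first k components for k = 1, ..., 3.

Step 1 — total variance = trace(Sigma) = Σ λ_i = 59 + 53 + 7 = 119.

Step 2 — fraction explained by component i = λ_i / Σ λ:
  PC1: 59/119 = 0.4958
  PC2: 53/119 = 0.4454
  PC3: 7/119 = 0.0588

Step 3 — cumulative fraction after k components = (λ_1 + ... + λ_k) / Σ λ:
  k = 1: 59/119 = 0.4958
  k = 2: (59 + 53)/119 = 112/119 = 0.9412
  k = 3: (59 + 53 + 7)/119 = 119/119 = 1

Summary (fraction, with percent):

explained: PC1 0.4958 (49.58%), PC2 0.4454 (44.54%), PC3 0.0588 (5.88%);  cumulative: 0.4958, 0.9412, 1


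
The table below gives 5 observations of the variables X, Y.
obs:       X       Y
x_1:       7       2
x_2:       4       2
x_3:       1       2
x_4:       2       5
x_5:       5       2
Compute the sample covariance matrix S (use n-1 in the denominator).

Step 1 — column means:
  mean(X) = (7 + 4 + 1 + 2 + 5) / 5 = 19/5 = 3.8
  mean(Y) = (2 + 2 + 2 + 5 + 2) / 5 = 13/5 = 2.6

Step 2 — sample covariance S[i,j] = (1/(n-1)) · Σ_k (x_{k,i} - mean_i) · (x_{k,j} - mean_j), with n-1 = 4.
  S[X,X] = ((3.2)·(3.2) + (0.2)·(0.2) + (-2.8)·(-2.8) + (-1.8)·(-1.8) + (1.2)·(1.2)) / 4 = 22.8/4 = 5.7
  S[X,Y] = ((3.2)·(-0.6) + (0.2)·(-0.6) + (-2.8)·(-0.6) + (-1.8)·(2.4) + (1.2)·(-0.6)) / 4 = -5.4/4 = -1.35
  S[Y,Y] = ((-0.6)·(-0.6) + (-0.6)·(-0.6) + (-0.6)·(-0.6) + (2.4)·(2.4) + (-0.6)·(-0.6)) / 4 = 7.2/4 = 1.8

S is symmetric (S[j,i] = S[i,j]). Assembling:

S = [[5.7, -1.35],
 [-1.35, 1.8]]


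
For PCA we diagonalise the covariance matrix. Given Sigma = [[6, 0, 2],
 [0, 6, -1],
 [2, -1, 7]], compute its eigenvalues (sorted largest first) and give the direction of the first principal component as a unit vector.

Step 1 — characteristic polynomial p(λ) = det(λI - Sigma) = λ³ - tr·λ² + c_1·λ - det, where tr = trace, c_1 = sum of the principal 2×2 minors, det = det(Sigma):
  tr = 6 + 6 + 7 = 19,
  c_1 = (6·6 - (0)²) + (6·7 - (2)²) + (6·7 - (-1)²) = 36 + 38 + 41 = 115,
  det = 6·(6·7 - (-1)²) - (0)·((0)·7 - (-1)·(2)) + (2)·((0)·(-1) - 6·(2)) = 6·(41) - (0)·(2) + (2)·(-12) = 222.
  So p(λ) = λ³ - 19λ² + 115λ - 222.
Step 2 — look for an integer root (rational root theorem: any rational root is an integer divisor of 222). Testing λ = 6:
  p(6) = 216 - 684 + 690 - 222 = 0  ✓
  Dividing out (λ - 6): p(λ) = (λ - 6)(λ² - 13λ + 37).
Step 3 — remaining eigenvalues from the quadratic λ² - 13λ + 37 = 0:
  Δ = 13² - 4·37 = 169 - 148 = 21,  λ = (13 ± √21)/2 = (13 ± 4.5826)/2 ≈ 8.7913 or 4.2087.
  Sorted: λ_1 = 8.7913,  λ_2 = 6,  λ_3 = 4.2087  (check: sum = 19 = tr ✓).

Step 4 — unit eigenvector for λ_1 ≈ 8.7913: v spans the null space of (Sigma - λ_1 I), whose rows are
  r_1 = (-2.7913, 0, 2),  r_2 = (0, -2.7913, -1),  r_3 = (2, -1, -1.7913).
  v is orthogonal to every row, so take v ∝ r_1 × r_2 = ((0)·(-1) - (2)·(-2.7913), (2)·(0) - (-2.7913)·(-1), (-2.7913)·(-2.7913) - (0)·(0)) ≈ (5.5826, -2.7913, 7.7913).
  Let u = (5.5826, -2.7913, 7.7913).
  ||u|| = √((5.5826)² + (-2.7913)² + (7.7913)²) = √(99.6606) ≈ 9.983,  v_1 = u/||u|| ≈ (0.5592, -0.2796, 0.7805) (||v_1|| = 1).

λ_1 = 8.7913,  λ_2 = 6,  λ_3 = 4.2087;  v_1 ≈ (0.5592, -0.2796, 0.7805)


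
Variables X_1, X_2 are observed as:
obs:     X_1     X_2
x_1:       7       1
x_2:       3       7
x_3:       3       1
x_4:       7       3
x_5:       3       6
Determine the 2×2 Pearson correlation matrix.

Step 1 — column means:
  mean(X_1) = (7 + 3 + 3 + 7 + 3) / 5 = 23/5 = 4.6
  mean(X_2) = (1 + 7 + 1 + 3 + 6) / 5 = 18/5 = 3.6

Step 2 — sample variances and covariances s[i,j] = (1/(n-1)) · Σ_k (x_{k,i} - mean_i) · (x_{k,j} - mean_j), with n-1 = 4:
  s[X_1,X_1] = ((2.4)·(2.4) + (-1.6)·(-1.6) + (-1.6)·(-1.6) + (2.4)·(2.4) + (-1.6)·(-1.6)) / 4 = 19.2/4 = 4.8
  s[X_1,X_2] = ((2.4)·(-2.6) + (-1.6)·(3.4) + (-1.6)·(-2.6) + (2.4)·(-0.6) + (-1.6)·(2.4)) / 4 = -12.8/4 = -3.2
  s[X_2,X_2] = ((-2.6)·(-2.6) + (3.4)·(3.4) + (-2.6)·(-2.6) + (-0.6)·(-0.6) + (2.4)·(2.4)) / 4 = 31.2/4 = 7.8
  Sample standard deviations s_i = √(s[i,i]):
  s(X_1) = √(4.8) = 2.1909
  s(X_2) = √(7.8) = 2.7928

Step 3 — r_{ij} = s_{ij} / (s_i · s_j):
  r[X_1,X_1] = 1 (diagonal).
  r[X_1,X_2] = -3.2 / (2.1909 · 2.7928) = -3.2 / 6.1188 = -0.523
  r[X_2,X_2] = 1 (diagonal).

R is symmetric with unit diagonal. Assembling:

R = [[1, -0.523],
 [-0.523, 1]]


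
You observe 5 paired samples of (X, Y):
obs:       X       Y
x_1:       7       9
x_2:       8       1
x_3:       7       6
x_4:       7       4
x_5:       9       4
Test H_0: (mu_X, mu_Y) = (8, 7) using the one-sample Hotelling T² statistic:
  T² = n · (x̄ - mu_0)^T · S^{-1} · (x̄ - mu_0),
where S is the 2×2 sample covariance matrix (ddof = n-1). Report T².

Step 1 — sample mean vector:
  mean(X) = (7 + 8 + 7 + 7 + 9) / 5 = 38/5 = 7.6
  mean(Y) = (9 + 1 + 6 + 4 + 4) / 5 = 24/5 = 4.8
  x̄ = (7.6, 4.8),  deviation x̄ - mu_0 = (7.6, 4.8) - (8, 7) = (-0.4, -2.2).

Step 2 — sample covariance matrix, S[i,j] = (1/(n-1)) · Σ_k (x_{k,i} - mean_i) · (x_{k,j} - mean_j), divisor n-1 = 4:
  S[X,X] = ((-0.6)·(-0.6) + (0.4)·(0.4) + (-0.6)·(-0.6) + (-0.6)·(-0.6) + (1.4)·(1.4)) / 4 = 3.2/4 = 0.8
  S[X,Y] = ((-0.6)·(4.2) + (0.4)·(-3.8) + (-0.6)·(1.2) + (-0.6)·(-0.8) + (1.4)·(-0.8)) / 4 = -5.4/4 = -1.35
  S[Y,Y] = ((4.2)·(4.2) + (-3.8)·(-3.8) + (1.2)·(1.2) + (-0.8)·(-0.8) + (-0.8)·(-0.8)) / 4 = 34.8/4 = 8.7
  S = [[0.8, -1.35],
 [-1.35, 8.7]].

Step 3 — invert S. det(S) = 0.8·8.7 - (-1.35)² = 5.1375.
  S^{-1} = (1/det) · [[d, -b], [-b, a]] = [[1.6934, 0.2628],
 [0.2628, 0.1557]].

Step 4 — quadratic form (x̄ - mu_0)^T · S^{-1} · (x̄ - mu_0):
  S^{-1} · (x̄ - mu_0) = (-1.2555, -0.4477),
  (x̄ - mu_0)^T · [...] = (-0.4)·(-1.2555) + (-2.2)·(-0.4477) = 1.4871.

Step 5 — scale by n: T² = 5 · 1.4871 = 7.4355.

T² ≈ 7.4355


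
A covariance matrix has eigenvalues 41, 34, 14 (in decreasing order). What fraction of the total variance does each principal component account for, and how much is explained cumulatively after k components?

Step 1 — total variance = trace(Sigma) = Σ λ_i = 41 + 34 + 14 = 89.

Step 2 — fraction explained by component i = λ_i / Σ λ:
  PC1: 41/89 = 0.4607
  PC2: 34/89 = 0.382
  PC3: 14/89 = 0.1573

Step 3 — cumulative fraction after k components = (λ_1 + ... + λ_k) / Σ λ:
  k = 1: 41/89 = 0.4607
  k = 2: (41 + 34)/89 = 75/89 = 0.8427
  k = 3: (41 + 34 + 14)/89 = 89/89 = 1

Summary (fraction, with percent):

explained: PC1 0.4607 (46.07%), PC2 0.382 (38.2%), PC3 0.1573 (15.73%);  cumulative: 0.4607, 0.8427, 1


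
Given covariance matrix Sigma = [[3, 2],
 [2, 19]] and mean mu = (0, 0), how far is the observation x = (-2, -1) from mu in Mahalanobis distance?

Step 1 — centre the observation: (x - mu) = (-2, -1).

Step 2 — invert Sigma. det(Sigma) = 3·19 - (2)² = 53.
  Sigma^{-1} = (1/det) · [[d, -b], [-b, a]] = [[0.3585, -0.0377],
 [-0.0377, 0.0566]].

Step 3 — form the quadratic (x - mu)^T · Sigma^{-1} · (x - mu):
  Sigma^{-1} · (x - mu) = (-0.6792, 0.0189).
  (x - mu)^T · [Sigma^{-1} · (x - mu)] = (-2)·(-0.6792) + (-1)·(0.0189) = 1.3396.

Step 4 — take square root: d = √(1.3396) ≈ 1.1574.

d(x, mu) = √(1.3396) ≈ 1.1574


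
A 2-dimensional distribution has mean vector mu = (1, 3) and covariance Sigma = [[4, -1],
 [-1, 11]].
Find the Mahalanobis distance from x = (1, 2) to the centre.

Step 1 — centre the observation: (x - mu) = (0, -1).

Step 2 — invert Sigma. det(Sigma) = 4·11 - (-1)² = 43.
  Sigma^{-1} = (1/det) · [[d, -b], [-b, a]] = [[0.2558, 0.0233],
 [0.0233, 0.093]].

Step 3 — form the quadratic (x - mu)^T · Sigma^{-1} · (x - mu):
  Sigma^{-1} · (x - mu) = (-0.0233, -0.093).
  (x - mu)^T · [Sigma^{-1} · (x - mu)] = (0)·(-0.0233) + (-1)·(-0.093) = 0.093.

Step 4 — take square root: d = √(0.093) ≈ 0.305.

d(x, mu) = √(0.093) ≈ 0.305


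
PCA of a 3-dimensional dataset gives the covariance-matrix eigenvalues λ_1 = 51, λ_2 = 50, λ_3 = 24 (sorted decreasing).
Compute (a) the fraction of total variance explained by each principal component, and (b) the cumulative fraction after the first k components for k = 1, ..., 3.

Step 1 — total variance = trace(Sigma) = Σ λ_i = 51 + 50 + 24 = 125.

Step 2 — fraction explained by component i = λ_i / Σ λ:
  PC1: 51/125 = 0.408
  PC2: 50/125 = 0.4
  PC3: 24/125 = 0.192

Step 3 — cumulative fraction after k components = (λ_1 + ... + λ_k) / Σ λ:
  k = 1: 51/125 = 0.408
  k = 2: (51 + 50)/125 = 101/125 = 0.808
  k = 3: (51 + 50 + 24)/125 = 125/125 = 1

Summary (fraction, with percent):

explained: PC1 0.408 (40.8%), PC2 0.4 (40%), PC3 0.192 (19.2%);  cumulative: 0.408, 0.808, 1


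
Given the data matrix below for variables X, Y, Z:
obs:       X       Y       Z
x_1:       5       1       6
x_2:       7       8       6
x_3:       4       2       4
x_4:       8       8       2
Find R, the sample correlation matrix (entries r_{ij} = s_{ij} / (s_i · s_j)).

Step 1 — column means:
  mean(X) = (5 + 7 + 4 + 8) / 4 = 24/4 = 6
  mean(Y) = (1 + 8 + 2 + 8) / 4 = 19/4 = 4.75
  mean(Z) = (6 + 6 + 4 + 2) / 4 = 18/4 = 4.5

Step 2 — sample variances and covariances s[i,j] = (1/(n-1)) · Σ_k (x_{k,i} - mean_i) · (x_{k,j} - mean_j), with n-1 = 3:
  s[X,X] = ((-1)·(-1) + (1)·(1) + (-2)·(-2) + (2)·(2)) / 3 = 10/3 = 3.3333
  s[X,Y] = ((-1)·(-3.75) + (1)·(3.25) + (-2)·(-2.75) + (2)·(3.25)) / 3 = 19/3 = 6.3333
  s[X,Z] = ((-1)·(1.5) + (1)·(1.5) + (-2)·(-0.5) + (2)·(-2.5)) / 3 = -4/3 = -1.3333
  s[Y,Y] = ((-3.75)·(-3.75) + (3.25)·(3.25) + (-2.75)·(-2.75) + (3.25)·(3.25)) / 3 = 42.75/3 = 14.25
  s[Y,Z] = ((-3.75)·(1.5) + (3.25)·(1.5) + (-2.75)·(-0.5) + (3.25)·(-2.5)) / 3 = -7.5/3 = -2.5
  s[Z,Z] = ((1.5)·(1.5) + (1.5)·(1.5) + (-0.5)·(-0.5) + (-2.5)·(-2.5)) / 3 = 11/3 = 3.6667
  Sample standard deviations s_i = √(s[i,i]):
  s(X) = √(3.3333) = 1.8257
  s(Y) = √(14.25) = 3.7749
  s(Z) = √(3.6667) = 1.9149

Step 3 — r_{ij} = s_{ij} / (s_i · s_j):
  r[X,X] = 1 (diagonal).
  r[X,Y] = 6.3333 / (1.8257 · 3.7749) = 6.3333 / 6.892 = 0.9189
  r[X,Z] = -1.3333 / (1.8257 · 1.9149) = -1.3333 / 3.496 = -0.3814
  r[Y,Y] = 1 (diagonal).
  r[Y,Z] = -2.5 / (3.7749 · 1.9149) = -2.5 / 7.2284 = -0.3459
  r[Z,Z] = 1 (diagonal).

R is symmetric with unit diagonal. Assembling:

R = [[1, 0.9189, -0.3814],
 [0.9189, 1, -0.3459],
 [-0.3814, -0.3459, 1]]


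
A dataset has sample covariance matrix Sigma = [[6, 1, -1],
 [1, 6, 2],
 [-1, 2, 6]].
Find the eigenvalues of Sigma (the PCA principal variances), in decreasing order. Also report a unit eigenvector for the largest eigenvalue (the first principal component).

Step 1 — characteristic polynomial p(λ) = det(λI - Sigma) = λ³ - tr·λ² + c_1·λ - det, where tr = trace, c_1 = sum of the principal 2×2 minors, det = det(Sigma):
  tr = 6 + 6 + 6 = 18,
  c_1 = (6·6 - (1)²) + (6·6 - (-1)²) + (6·6 - (2)²) = 35 + 35 + 32 = 102,
  det = 6·(6·6 - (2)²) - (1)·((1)·6 - (2)·(-1)) + (-1)·((1)·(2) - 6·(-1)) = 6·(32) - (1)·(8) + (-1)·(8) = 176.
  So p(λ) = λ³ - 18λ² + 102λ - 176.
Step 2 — look for an integer root (rational root theorem: any rational root is an integer divisor of 176). Testing λ = 8:
  p(8) = 512 - 1152 + 816 - 176 = 0  ✓
  Dividing out (λ - 8): p(λ) = (λ - 8)(λ² - 10λ + 22).
Step 3 — remaining eigenvalues from the quadratic λ² - 10λ + 22 = 0:
  Δ = 10² - 4·22 = 100 - 88 = 12,  λ = (10 ± √12)/2 = (10 ± 3.4641)/2 ≈ 6.7321 or 3.2679.
  Sorted: λ_1 = 8,  λ_2 = 6.7321,  λ_3 = 3.2679  (check: sum = 18 = tr ✓).

Step 4 — unit eigenvector for λ_1 = 8: v spans the null space of (Sigma - λ_1 I), whose rows are
  r_1 = (-2, 1, -1),  r_2 = (1, -2, 2),  r_3 = (-1, 2, -2).
  v is orthogonal to every row, so take v ∝ r_1 × r_2 = ((1)·(2) - (-1)·(-2), (-1)·(1) - (-2)·(2), (-2)·(-2) - (1)·(1)) = (0, 3, 3).
  Rescale (divide by 3): u = (0, 1, 1).
  ||u|| = √((0)² + (1)² + (1)²) = √(2) ≈ 1.4142,  v_1 = u/||u|| ≈ (0, 0.7071, 0.7071) (||v_1|| = 1).

λ_1 = 8,  λ_2 = 6.7321,  λ_3 = 3.2679;  v_1 ≈ (0, 0.7071, 0.7071)


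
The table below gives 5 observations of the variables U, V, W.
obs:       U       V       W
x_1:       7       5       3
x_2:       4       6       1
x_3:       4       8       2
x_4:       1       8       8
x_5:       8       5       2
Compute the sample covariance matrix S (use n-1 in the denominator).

Step 1 — column means:
  mean(U) = (7 + 4 + 4 + 1 + 8) / 5 = 24/5 = 4.8
  mean(V) = (5 + 6 + 8 + 8 + 5) / 5 = 32/5 = 6.4
  mean(W) = (3 + 1 + 2 + 8 + 2) / 5 = 16/5 = 3.2

Step 2 — sample covariance S[i,j] = (1/(n-1)) · Σ_k (x_{k,i} - mean_i) · (x_{k,j} - mean_j), with n-1 = 4.
  S[U,U] = ((2.2)·(2.2) + (-0.8)·(-0.8) + (-0.8)·(-0.8) + (-3.8)·(-3.8) + (3.2)·(3.2)) / 4 = 30.8/4 = 7.7
  S[U,V] = ((2.2)·(-1.4) + (-0.8)·(-0.4) + (-0.8)·(1.6) + (-3.8)·(1.6) + (3.2)·(-1.4)) / 4 = -14.6/4 = -3.65
  S[U,W] = ((2.2)·(-0.2) + (-0.8)·(-2.2) + (-0.8)·(-1.2) + (-3.8)·(4.8) + (3.2)·(-1.2)) / 4 = -19.8/4 = -4.95
  S[V,V] = ((-1.4)·(-1.4) + (-0.4)·(-0.4) + (1.6)·(1.6) + (1.6)·(1.6) + (-1.4)·(-1.4)) / 4 = 9.2/4 = 2.3
  S[V,W] = ((-1.4)·(-0.2) + (-0.4)·(-2.2) + (1.6)·(-1.2) + (1.6)·(4.8) + (-1.4)·(-1.2)) / 4 = 8.6/4 = 2.15
  S[W,W] = ((-0.2)·(-0.2) + (-2.2)·(-2.2) + (-1.2)·(-1.2) + (4.8)·(4.8) + (-1.2)·(-1.2)) / 4 = 30.8/4 = 7.7

S is symmetric (S[j,i] = S[i,j]). Assembling:

S = [[7.7, -3.65, -4.95],
 [-3.65, 2.3, 2.15],
 [-4.95, 2.15, 7.7]]


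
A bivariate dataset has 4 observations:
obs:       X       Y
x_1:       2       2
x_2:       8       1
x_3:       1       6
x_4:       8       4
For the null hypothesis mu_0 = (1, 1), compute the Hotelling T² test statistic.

Step 1 — sample mean vector:
  mean(X) = (2 + 8 + 1 + 8) / 4 = 19/4 = 4.75
  mean(Y) = (2 + 1 + 6 + 4) / 4 = 13/4 = 3.25
  x̄ = (4.75, 3.25),  deviation x̄ - mu_0 = (4.75, 3.25) - (1, 1) = (3.75, 2.25).

Step 2 — sample covariance matrix, S[i,j] = (1/(n-1)) · Σ_k (x_{k,i} - mean_i) · (x_{k,j} - mean_j), divisor n-1 = 3:
  S[X,X] = ((-2.75)·(-2.75) + (3.25)·(3.25) + (-3.75)·(-3.75) + (3.25)·(3.25)) / 3 = 42.75/3 = 14.25
  S[X,Y] = ((-2.75)·(-1.25) + (3.25)·(-2.25) + (-3.75)·(2.75) + (3.25)·(0.75)) / 3 = -11.75/3 = -3.9167
  S[Y,Y] = ((-1.25)·(-1.25) + (-2.25)·(-2.25) + (2.75)·(2.75) + (0.75)·(0.75)) / 3 = 14.75/3 = 4.9167
  S = [[14.25, -3.9167],
 [-3.9167, 4.9167]].

Step 3 — invert S. det(S) = 14.25·4.9167 - (-3.9167)² = 54.7222.
  S^{-1} = (1/det) · [[d, -b], [-b, a]] = [[0.0898, 0.0716],
 [0.0716, 0.2604]].

Step 4 — quadratic form (x̄ - mu_0)^T · S^{-1} · (x̄ - mu_0):
  S^{-1} · (x̄ - mu_0) = (0.498, 0.8543),
  (x̄ - mu_0)^T · [...] = (3.75)·(0.498) + (2.25)·(0.8543) = 3.7896.

Step 5 — scale by n: T² = 4 · 3.7896 = 15.1584.

T² ≈ 15.1584


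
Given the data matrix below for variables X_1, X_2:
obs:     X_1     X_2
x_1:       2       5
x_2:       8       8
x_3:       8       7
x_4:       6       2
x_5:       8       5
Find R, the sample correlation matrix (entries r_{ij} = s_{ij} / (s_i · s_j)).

Step 1 — column means:
  mean(X_1) = (2 + 8 + 8 + 6 + 8) / 5 = 32/5 = 6.4
  mean(X_2) = (5 + 8 + 7 + 2 + 5) / 5 = 27/5 = 5.4

Step 2 — sample variances and covariances s[i,j] = (1/(n-1)) · Σ_k (x_{k,i} - mean_i) · (x_{k,j} - mean_j), with n-1 = 4:
  s[X_1,X_1] = ((-4.4)·(-4.4) + (1.6)·(1.6) + (1.6)·(1.6) + (-0.4)·(-0.4) + (1.6)·(1.6)) / 4 = 27.2/4 = 6.8
  s[X_1,X_2] = ((-4.4)·(-0.4) + (1.6)·(2.6) + (1.6)·(1.6) + (-0.4)·(-3.4) + (1.6)·(-0.4)) / 4 = 9.2/4 = 2.3
  s[X_2,X_2] = ((-0.4)·(-0.4) + (2.6)·(2.6) + (1.6)·(1.6) + (-3.4)·(-3.4) + (-0.4)·(-0.4)) / 4 = 21.2/4 = 5.3
  Sample standard deviations s_i = √(s[i,i]):
  s(X_1) = √(6.8) = 2.6077
  s(X_2) = √(5.3) = 2.3022

Step 3 — r_{ij} = s_{ij} / (s_i · s_j):
  r[X_1,X_1] = 1 (diagonal).
  r[X_1,X_2] = 2.3 / (2.6077 · 2.3022) = 2.3 / 6.0033 = 0.3831
  r[X_2,X_2] = 1 (diagonal).

R is symmetric with unit diagonal. Assembling:

R = [[1, 0.3831],
 [0.3831, 1]]


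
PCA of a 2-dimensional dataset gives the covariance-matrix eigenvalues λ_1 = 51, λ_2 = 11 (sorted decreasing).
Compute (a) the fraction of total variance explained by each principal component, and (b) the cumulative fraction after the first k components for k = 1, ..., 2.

Step 1 — total variance = trace(Sigma) = Σ λ_i = 51 + 11 = 62.

Step 2 — fraction explained by component i = λ_i / Σ λ:
  PC1: 51/62 = 0.8226
  PC2: 11/62 = 0.1774

Step 3 — cumulative fraction after k components = (λ_1 + ... + λ_k) / Σ λ:
  k = 1: 51/62 = 0.8226
  k = 2: (51 + 11)/62 = 62/62 = 1

Summary (fraction, with percent):

explained: PC1 0.8226 (82.26%), PC2 0.1774 (17.74%);  cumulative: 0.8226, 1


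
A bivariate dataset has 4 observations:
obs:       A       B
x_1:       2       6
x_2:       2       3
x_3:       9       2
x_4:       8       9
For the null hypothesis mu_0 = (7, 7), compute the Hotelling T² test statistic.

Step 1 — sample mean vector:
  mean(A) = (2 + 2 + 9 + 8) / 4 = 21/4 = 5.25
  mean(B) = (6 + 3 + 2 + 9) / 4 = 20/4 = 5
  x̄ = (5.25, 5),  deviation x̄ - mu_0 = (5.25, 5) - (7, 7) = (-1.75, -2).

Step 2 — sample covariance matrix, S[i,j] = (1/(n-1)) · Σ_k (x_{k,i} - mean_i) · (x_{k,j} - mean_j), divisor n-1 = 3:
  S[A,A] = ((-3.25)·(-3.25) + (-3.25)·(-3.25) + (3.75)·(3.75) + (2.75)·(2.75)) / 3 = 42.75/3 = 14.25
  S[A,B] = ((-3.25)·(1) + (-3.25)·(-2) + (3.75)·(-3) + (2.75)·(4)) / 3 = 3/3 = 1
  S[B,B] = ((1)·(1) + (-2)·(-2) + (-3)·(-3) + (4)·(4)) / 3 = 30/3 = 10
  S = [[14.25, 1],
 [1, 10]].

Step 3 — invert S. det(S) = 14.25·10 - (1)² = 141.5.
  S^{-1} = (1/det) · [[d, -b], [-b, a]] = [[0.0707, -0.0071],
 [-0.0071, 0.1007]].

Step 4 — quadratic form (x̄ - mu_0)^T · S^{-1} · (x̄ - mu_0):
  S^{-1} · (x̄ - mu_0) = (-0.1095, -0.189),
  (x̄ - mu_0)^T · [...] = (-1.75)·(-0.1095) + (-2)·(-0.189) = 0.5698.

Step 5 — scale by n: T² = 4 · 0.5698 = 2.2792.

T² ≈ 2.2792
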